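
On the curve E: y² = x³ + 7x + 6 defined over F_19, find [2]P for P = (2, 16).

tangent at (2, 16): λ = (3·2² + 7)/(2·16) ≡ 0/13. 13⁻¹ ≡ 3 (mod 19), so λ ≡ 0·3 ≡ 0.
  x = λ² - 2 - 2 = 0 - 4 ≡ 15; y = λ·(2 - 15) - 16 ≡ 3. → (15, 3)

(15, 3)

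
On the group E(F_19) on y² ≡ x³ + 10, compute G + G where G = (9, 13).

tangent at (9, 13): λ = (3·9² + 0)/(2·13) ≡ 15/7. 7⁻¹ ≡ 11 (mod 19) since 7·11 = 77 ≡ 1, so λ ≡ 15·11 ≡ 13.
  x = λ² - 9 - 9 = 169 - 18 ≡ 18; y = λ·(9 - 18) - 13 ≡ 3. → (18, 3)

(18, 3)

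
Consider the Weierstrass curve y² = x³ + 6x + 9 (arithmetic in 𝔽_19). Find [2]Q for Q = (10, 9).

(3, 15)

tangent at (10, 9): λ = (3·10² + 6)/(2·9) ≡ 2/18. 18⁻¹ ≡ 18 (mod 19) since 18·18 = 324 ≡ 1, so λ ≡ 2·18 ≡ 17.
  x = λ² - 10 - 10 = 289 - 20 ≡ 3; y = λ·(10 - 3) - 9 ≡ 15. → (3, 15)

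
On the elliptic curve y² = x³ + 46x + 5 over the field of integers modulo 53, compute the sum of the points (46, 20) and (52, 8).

(46, 20) + (52, 8). λ = (8 - 20)/(52 - 46) ≡ 41/6 mod 53. 6⁻¹ ≡ 9 (mod 53), so λ ≡ 51.
  x = λ² - 46 - 52 = 2601 - 98 ≡ 12; y = λ·(46 - 12) - 20 ≡ 18. → (12, 18)

(12, 18)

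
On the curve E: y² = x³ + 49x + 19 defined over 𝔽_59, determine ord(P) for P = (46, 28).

2P: tangent at (46, 28): λ = (3·46² + 49)/(2·28) ≡ 25/56. 56⁻¹ ≡ 39 (mod 59), so λ ≡ 25·39 ≡ 31.
  x = λ² - 46 - 46 = 961 - 92 ≡ 43; y = λ·(46 - 43) - 28 ≡ 6. → (43, 6)
3P: (43, 6) + (46, 28). λ = (28 - 6)/(46 - 43) ≡ 22/3 mod 59. 3⁻¹ ≡ 20 (mod 59) since 3·20 = 60 ≡ 1, so λ ≡ 27.
  x = λ² - 43 - 46 = 729 - 89 ≡ 50; y = λ·(43 - 50) - 6 ≡ 41. → (50, 41)
4P: (50, 41) + (46, 28). λ = (28 - 41)/(46 - 50) ≡ 46/55 mod 59. 55⁻¹ ≡ 44 (mod 59), so λ ≡ 18.
  x = λ² - 50 - 46 = 324 - 96 ≡ 51; y = λ·(50 - 51) - 41 ≡ 0. → (51, 0)
5P: (51, 0) + (46, 28). λ = (28 - 0)/(46 - 51) ≡ 28/54 mod 59. 54⁻¹ ≡ 47 (mod 59), so λ ≡ 18.
  x = λ² - 51 - 46 = 324 - 97 ≡ 50; y = λ·(51 - 50) - 0 ≡ 18. → (50, 18)
6P: (50, 18) + (46, 28). λ = (28 - 18)/(46 - 50) ≡ 10/55 mod 59. 55⁻¹ ≡ 44 (mod 59), so λ ≡ 27.
  x = λ² - 50 - 46 = 729 - 96 ≡ 43; y = λ·(50 - 43) - 18 ≡ 53. → (43, 53)
7P: (43, 53) + (46, 28). λ = (28 - 53)/(46 - 43) ≡ 34/3 mod 59. 3⁻¹ ≡ 20 (mod 59), so λ ≡ 31.
  x = λ² - 43 - 46 = 961 - 89 ≡ 46; y = λ·(43 - 46) - 53 ≡ 31. → (46, 31)
8P: (46, 31) + (46, 28): same x and y₁ ≡ -y₂, so the sum is O.
8P = O, so the order is 8.

8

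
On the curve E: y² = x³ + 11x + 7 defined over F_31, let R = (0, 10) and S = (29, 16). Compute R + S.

(0, 10) + (29, 16). λ = (16 - 10)/(29 - 0) ≡ 6/29 mod 31. 29⁻¹ ≡ 15 (mod 31), so λ ≡ 28.
  x = λ² - 0 - 29 = 784 - 29 ≡ 11; y = λ·(0 - 11) - 10 ≡ 23. → (11, 23)

(11, 23)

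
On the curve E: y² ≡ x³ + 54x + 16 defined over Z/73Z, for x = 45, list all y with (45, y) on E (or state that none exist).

none

x³ + 54x + 16 = 93571 ≡ 58 (mod 73).
58 is a non-residue mod 73; no y exists.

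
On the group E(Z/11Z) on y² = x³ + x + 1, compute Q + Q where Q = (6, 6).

(0, 10)

tangent at (6, 6): λ = (3·6² + 1)/(2·6) ≡ 10/1. 1⁻¹ ≡ 1 (mod 11), so λ ≡ 10·1 ≡ 10.
  x = λ² - 6 - 6 = 100 - 12 ≡ 0; y = λ·(6 - 0) - 6 ≡ 10. → (0, 10)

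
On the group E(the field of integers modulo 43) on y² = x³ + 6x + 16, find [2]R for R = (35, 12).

(33, 26)

tangent at (35, 12): λ = (3·35² + 6)/(2·12) ≡ 26/24. 24⁻¹ ≡ 9 (mod 43) since 24·9 = 216 ≡ 1, so λ ≡ 26·9 ≡ 19.
  x = λ² - 35 - 35 = 361 - 70 ≡ 33; y = λ·(35 - 33) - 12 ≡ 26. → (33, 26)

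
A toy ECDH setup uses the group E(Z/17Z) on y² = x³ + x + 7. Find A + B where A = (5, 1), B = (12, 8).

(5, 1) + (12, 8). λ = (8 - 1)/(12 - 5) ≡ 7/7 mod 17. 7⁻¹ ≡ 5 (mod 17) since 7·5 = 35 ≡ 1, so λ ≡ 1.
  x = λ² - 5 - 12 = 1 - 17 ≡ 1; y = λ·(5 - 1) - 1 ≡ 3. → (1, 3)

(1, 3)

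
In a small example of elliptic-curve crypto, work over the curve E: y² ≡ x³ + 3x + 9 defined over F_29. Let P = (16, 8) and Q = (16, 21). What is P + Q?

The two points share x = 16 and their y-coordinates satisfy 8 + 21 ≡ 0 (mod 29), so they are inverses. Their sum is 𝒪.

O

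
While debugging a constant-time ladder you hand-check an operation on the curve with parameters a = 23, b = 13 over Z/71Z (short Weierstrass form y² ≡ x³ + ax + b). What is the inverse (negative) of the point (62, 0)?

(62, 0)

-(62, 0) = (62, -0 mod 71) = (62, 0).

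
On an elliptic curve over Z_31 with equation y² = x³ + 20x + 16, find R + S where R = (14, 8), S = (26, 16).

(14, 8) + (26, 16). λ = (16 - 8)/(26 - 14) ≡ 8/12 mod 31. 12⁻¹ ≡ 13 (mod 31), so λ ≡ 11.
  x = λ² - 14 - 26 = 121 - 40 ≡ 19; y = λ·(14 - 19) - 8 ≡ 30. → (19, 30)

(19, 30)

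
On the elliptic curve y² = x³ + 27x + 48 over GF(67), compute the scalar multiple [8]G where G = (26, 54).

Repeated addition: build up to 8G.
2G: tangent at (26, 54): λ = (3·26² + 27)/(2·54) ≡ 45/41. 41⁻¹ ≡ 18 (mod 67) since 41·18 = 738 ≡ 1, so λ ≡ 45·18 ≡ 6.
  x = λ² - 26 - 26 = 36 - 52 ≡ 51; y = λ·(26 - 51) - 54 ≡ 64. → (51, 64)
3G: (51, 64) + (26, 54). λ = (54 - 64)/(26 - 51) ≡ 57/42 mod 67. 42⁻¹ ≡ 8 (mod 67) since 42·8 = 336 ≡ 1, so λ ≡ 54.
  x = λ² - 51 - 26 = 2916 - 77 ≡ 25; y = λ·(51 - 25) - 64 ≡ 0. → (25, 0)
4G: (25, 0) + (26, 54). λ = (54 - 0)/(26 - 25) ≡ 54/1 mod 67. 1⁻¹ ≡ 1 (mod 67) since 1·1 = 1 ≡ 1, so λ ≡ 54.
  x = λ² - 25 - 26 = 2916 - 51 ≡ 51; y = λ·(25 - 51) - 0 ≡ 3. → (51, 3)
5G: (51, 3) + (26, 54). λ = (54 - 3)/(26 - 51) ≡ 51/42 mod 67. 42⁻¹ ≡ 8 (mod 67), so λ ≡ 6.
  x = λ² - 51 - 26 = 36 - 77 ≡ 26; y = λ·(51 - 26) - 3 ≡ 13. → (26, 13)
6G: (26, 13) + (26, 54): same x and y₁ ≡ -y₂, so the sum is the point at infinity.
7G: the point at infinity + (26, 54) = (26, 54) (identity).
8G: tangent at (26, 54): λ = (3·26² + 27)/(2·54) ≡ 45/41. 41⁻¹ ≡ 18 (mod 67) since 41·18 = 738 ≡ 1, so λ ≡ 45·18 ≡ 6.
  x = λ² - 26 - 26 = 36 - 52 ≡ 51; y = λ·(26 - 51) - 54 ≡ 64. → (51, 64)

(51, 64)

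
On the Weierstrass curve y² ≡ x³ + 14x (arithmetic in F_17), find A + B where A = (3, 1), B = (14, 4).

(13, 4)

(3, 1) + (14, 4). λ = (4 - 1)/(14 - 3) ≡ 3/11 mod 17. 11⁻¹ ≡ 14 (mod 17), so λ ≡ 8.
  x = λ² - 3 - 14 = 64 - 17 ≡ 13; y = λ·(3 - 13) - 1 ≡ 4. → (13, 4)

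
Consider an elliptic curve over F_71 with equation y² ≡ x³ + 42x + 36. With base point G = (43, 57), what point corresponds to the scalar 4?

Repeated addition: build up to 4G.
2G: tangent at (43, 57): λ = (3·43² + 42)/(2·57) ≡ 51/43. 43⁻¹ ≡ 38 (mod 71), so λ ≡ 51·38 ≡ 21.
  x = λ² - 43 - 43 = 441 - 86 ≡ 0; y = λ·(43 - 0) - 57 ≡ 65. → (0, 65)
3G: (0, 65) + (43, 57). λ = (57 - 65)/(43 - 0) ≡ 63/43 mod 71. 43⁻¹ ≡ 38 (mod 71) since 43·38 = 1634 ≡ 1, so λ ≡ 51.
  x = λ² - 0 - 43 = 2601 - 43 ≡ 2; y = λ·(0 - 2) - 65 ≡ 46. → (2, 46)
4G: (2, 46) + (43, 57). λ = (57 - 46)/(43 - 2) ≡ 11/41 mod 71. 41⁻¹ ≡ 26 (mod 71), so λ ≡ 2.
  x = λ² - 2 - 43 = 4 - 45 ≡ 30; y = λ·(2 - 30) - 46 ≡ 40. → (30, 40)

(30, 40)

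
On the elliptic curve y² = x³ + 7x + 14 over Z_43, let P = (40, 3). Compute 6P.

Double-and-add on 6 = (110)₂. Start with P = (40, 3) for the leading 1-bit.
double: tangent at (40, 3): λ = (3·40² + 7)/(2·3) ≡ 34/6. 6⁻¹ ≡ 36 (mod 43) since 6·36 = 216 ≡ 1, so λ ≡ 34·36 ≡ 20.
  x = λ² - 40 - 40 = 400 - 80 ≡ 19; y = λ·(40 - 19) - 3 ≡ 30. → (19, 30)
add P: (19, 30) + (40, 3). λ = (3 - 30)/(40 - 19) ≡ 16/21 mod 43. 21⁻¹ ≡ 41 (mod 43), so λ ≡ 11.
  x = λ² - 19 - 40 = 121 - 59 ≡ 19; y = λ·(19 - 19) - 30 ≡ 13. → (19, 13)
double: tangent at (19, 13): λ = (3·19² + 7)/(2·13) ≡ 15/26. 26⁻¹ ≡ 5 (mod 43), so λ ≡ 15·5 ≡ 32.
  x = λ² - 19 - 19 = 1024 - 38 ≡ 40; y = λ·(19 - 40) - 13 ≡ 3. → (40, 3)

(40, 3)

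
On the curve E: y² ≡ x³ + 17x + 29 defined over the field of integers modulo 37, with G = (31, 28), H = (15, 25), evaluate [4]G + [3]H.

First 4G:
Repeated addition: build up to 4G.
2G: tangent at (31, 28): λ = (3·31² + 17)/(2·28) ≡ 14/19. 19⁻¹ ≡ 2 (mod 37), so λ ≡ 14·2 ≡ 28.
  x = λ² - 31 - 31 = 784 - 62 ≡ 19; y = λ·(31 - 19) - 28 ≡ 12. → (19, 12)
3G: (19, 12) + (31, 28). λ = (28 - 12)/(31 - 19) ≡ 16/12 mod 37. 12⁻¹ ≡ 34 (mod 37), so λ ≡ 26.
  x = λ² - 19 - 31 = 676 - 50 ≡ 34; y = λ·(19 - 34) - 12 ≡ 5. → (34, 5)
4G: (34, 5) + (31, 28). λ = (28 - 5)/(31 - 34) ≡ 23/34 mod 37. 34⁻¹ ≡ 12 (mod 37) since 34·12 = 408 ≡ 1, so λ ≡ 17.
  x = λ² - 34 - 31 = 289 - 65 ≡ 2; y = λ·(34 - 2) - 5 ≡ 21. → (2, 21)
4G = (2, 21).
Next 3H:
Repeated addition: build up to 3H.
2H: tangent at (15, 25): λ = (3·15² + 17)/(2·25) ≡ 26/13. 13⁻¹ ≡ 20 (mod 37) since 13·20 = 260 ≡ 1, so λ ≡ 26·20 ≡ 2.
  x = λ² - 15 - 15 = 4 - 30 ≡ 11; y = λ·(15 - 11) - 25 ≡ 20. → (11, 20)
3H: (11, 20) + (15, 25). λ = (25 - 20)/(15 - 11) ≡ 5/4 mod 37. 4⁻¹ ≡ 28 (mod 37) since 4·28 = 112 ≡ 1, so λ ≡ 29.
  x = λ² - 11 - 15 = 841 - 26 ≡ 1; y = λ·(11 - 1) - 20 ≡ 11. → (1, 11)
3H = (1, 11).
Finally 4G + 3H:
(2, 21) + (1, 11). λ = (11 - 21)/(1 - 2) ≡ 27/36 mod 37. 36⁻¹ ≡ 36 (mod 37) since 36·36 = 1296 ≡ 1, so λ ≡ 10.
  x = λ² - 2 - 1 = 100 - 3 ≡ 23; y = λ·(2 - 23) - 21 ≡ 28. → (23, 28)

(23, 28)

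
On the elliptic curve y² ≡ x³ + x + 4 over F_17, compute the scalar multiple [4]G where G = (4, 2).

(16, 11)

Double-and-add on 4 = (100)₂. Start with G = (4, 2) for the leading 1-bit.
double: tangent at (4, 2): λ = (3·4² + 1)/(2·2) ≡ 15/4. 4⁻¹ ≡ 13 (mod 17) since 4·13 = 52 ≡ 1, so λ ≡ 15·13 ≡ 8.
  x = λ² - 4 - 4 = 64 - 8 ≡ 5; y = λ·(4 - 5) - 2 ≡ 7. → (5, 7)
double: tangent at (5, 7): λ = (3·5² + 1)/(2·7) ≡ 8/14. 14⁻¹ ≡ 11 (mod 17), so λ ≡ 8·11 ≡ 3.
  x = λ² - 5 - 5 = 9 - 10 ≡ 16; y = λ·(5 - 16) - 7 ≡ 11. → (16, 11)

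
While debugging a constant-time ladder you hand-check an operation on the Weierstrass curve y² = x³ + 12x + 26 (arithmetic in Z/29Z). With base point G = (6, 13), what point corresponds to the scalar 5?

Double-and-add on 5 = (101)₂. Start with G = (6, 13) for the leading 1-bit.
double: tangent at (6, 13): λ = (3·6² + 12)/(2·13) ≡ 4/26. 26⁻¹ ≡ 19 (mod 29) since 26·19 = 494 ≡ 1, so λ ≡ 4·19 ≡ 18.
  x = λ² - 6 - 6 = 324 - 12 ≡ 22; y = λ·(6 - 22) - 13 ≡ 18. → (22, 18)
double: tangent at (22, 18): λ = (3·22² + 12)/(2·18) ≡ 14/7. 7⁻¹ ≡ 25 (mod 29), so λ ≡ 14·25 ≡ 2.
  x = λ² - 22 - 22 = 4 - 44 ≡ 18; y = λ·(22 - 18) - 18 ≡ 19. → (18, 19)
add G: (18, 19) + (6, 13). λ = (13 - 19)/(6 - 18) ≡ 23/17 mod 29. 17⁻¹ ≡ 12 (mod 29) since 17·12 = 204 ≡ 1, so λ ≡ 15.
  x = λ² - 18 - 6 = 225 - 24 ≡ 27; y = λ·(18 - 27) - 19 ≡ 20. → (27, 20)

(27, 20)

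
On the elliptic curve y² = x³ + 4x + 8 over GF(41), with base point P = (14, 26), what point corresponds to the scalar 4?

(12, 12)

Double-and-add on 4 = (100)₂. Start with P = (14, 26) for the leading 1-bit.
double: tangent at (14, 26): λ = (3·14² + 4)/(2·26) ≡ 18/11. 11⁻¹ ≡ 15 (mod 41), so λ ≡ 18·15 ≡ 24.
  x = λ² - 14 - 14 = 576 - 28 ≡ 15; y = λ·(14 - 15) - 26 ≡ 32. → (15, 32)
double: tangent at (15, 32): λ = (3·15² + 4)/(2·32) ≡ 23/23. 23⁻¹ ≡ 25 (mod 41), so λ ≡ 23·25 ≡ 1.
  x = λ² - 15 - 15 = 1 - 30 ≡ 12; y = λ·(15 - 12) - 32 ≡ 12. → (12, 12)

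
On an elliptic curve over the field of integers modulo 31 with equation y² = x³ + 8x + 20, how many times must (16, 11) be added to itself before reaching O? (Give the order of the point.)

2P: tangent at (16, 11): λ = (3·16² + 8)/(2·11) ≡ 1/22. 22⁻¹ ≡ 24 (mod 31) since 22·24 = 528 ≡ 1, so λ ≡ 1·24 ≡ 24.
  x = λ² - 16 - 16 = 576 - 32 ≡ 17; y = λ·(16 - 17) - 11 ≡ 27. → (17, 27)
3P: (17, 27) + (16, 11). λ = (11 - 27)/(16 - 17) ≡ 15/30 mod 31. 30⁻¹ ≡ 30 (mod 31) since 30·30 = 900 ≡ 1, so λ ≡ 16.
  x = λ² - 17 - 16 = 256 - 33 ≡ 6; y = λ·(17 - 6) - 27 ≡ 25. → (6, 25)
4P: (6, 25) + (16, 11). λ = (11 - 25)/(16 - 6) ≡ 17/10 mod 31. 10⁻¹ ≡ 28 (mod 31) since 10·28 = 280 ≡ 1, so λ ≡ 11.
  x = λ² - 6 - 16 = 121 - 22 ≡ 6; y = λ·(6 - 6) - 25 ≡ 6. → (6, 6)
5P: (6, 6) + (16, 11). λ = (11 - 6)/(16 - 6) ≡ 5/10 mod 31. 10⁻¹ ≡ 28 (mod 31), so λ ≡ 16.
  x = λ² - 6 - 16 = 256 - 22 ≡ 17; y = λ·(6 - 17) - 6 ≡ 4. → (17, 4)
6P: (17, 4) + (16, 11). λ = (11 - 4)/(16 - 17) ≡ 7/30 mod 31. 30⁻¹ ≡ 30 (mod 31), so λ ≡ 24.
  x = λ² - 17 - 16 = 576 - 33 ≡ 16; y = λ·(17 - 16) - 4 ≡ 20. → (16, 20)
7P: (16, 20) + (16, 11): same x and y₁ ≡ -y₂, so the sum is O.
7P = O, so the order is 7.

7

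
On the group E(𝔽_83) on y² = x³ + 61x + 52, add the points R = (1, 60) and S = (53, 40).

(1, 60) + (53, 40). λ = (40 - 60)/(53 - 1) ≡ 63/52 mod 83. 52⁻¹ ≡ 8 (mod 83) since 52·8 = 416 ≡ 1, so λ ≡ 6.
  x = λ² - 1 - 53 = 36 - 54 ≡ 65; y = λ·(1 - 65) - 60 ≡ 54. → (65, 54)

(65, 54)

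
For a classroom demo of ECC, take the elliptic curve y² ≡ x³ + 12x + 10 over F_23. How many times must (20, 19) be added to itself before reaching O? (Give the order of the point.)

10

2P: tangent at (20, 19): λ = (3·20² + 12)/(2·19) ≡ 16/15. 15⁻¹ ≡ 20 (mod 23), so λ ≡ 16·20 ≡ 21.
  x = λ² - 20 - 20 = 441 - 40 ≡ 10; y = λ·(20 - 10) - 19 ≡ 7. → (10, 7)
3P: (10, 7) + (20, 19). λ = (19 - 7)/(20 - 10) ≡ 12/10 mod 23. 10⁻¹ ≡ 7 (mod 23), so λ ≡ 15.
  x = λ² - 10 - 20 = 225 - 30 ≡ 11; y = λ·(10 - 11) - 7 ≡ 1. → (11, 1)
4P: (11, 1) + (20, 19). λ = (19 - 1)/(20 - 11) ≡ 18/9 mod 23. 9⁻¹ ≡ 18 (mod 23), so λ ≡ 2.
  x = λ² - 11 - 20 = 4 - 31 ≡ 19; y = λ·(11 - 19) - 1 ≡ 6. → (19, 6)
5P: (19, 6) + (20, 19). λ = (19 - 6)/(20 - 19) ≡ 13/1 mod 23. 1⁻¹ ≡ 1 (mod 23) since 1·1 = 1 ≡ 1, so λ ≡ 13.
  x = λ² - 19 - 20 = 169 - 39 ≡ 15; y = λ·(19 - 15) - 6 ≡ 0. → (15, 0)
6P: (15, 0) + (20, 19). λ = (19 - 0)/(20 - 15) ≡ 19/5 mod 23. 5⁻¹ ≡ 14 (mod 23) since 5·14 = 70 ≡ 1, so λ ≡ 13.
  x = λ² - 15 - 20 = 169 - 35 ≡ 19; y = λ·(15 - 19) - 0 ≡ 17. → (19, 17)
7P: (19, 17) + (20, 19). λ = (19 - 17)/(20 - 19) ≡ 2/1 mod 23. 1⁻¹ ≡ 1 (mod 23), so λ ≡ 2.
  x = λ² - 19 - 20 = 4 - 39 ≡ 11; y = λ·(19 - 11) - 17 ≡ 22. → (11, 22)
8P: (11, 22) + (20, 19). λ = (19 - 22)/(20 - 11) ≡ 20/9 mod 23. 9⁻¹ ≡ 18 (mod 23), so λ ≡ 15.
  x = λ² - 11 - 20 = 225 - 31 ≡ 10; y = λ·(11 - 10) - 22 ≡ 16. → (10, 16)
9P: (10, 16) + (20, 19). λ = (19 - 16)/(20 - 10) ≡ 3/10 mod 23. 10⁻¹ ≡ 7 (mod 23) since 10·7 = 70 ≡ 1, so λ ≡ 21.
  x = λ² - 10 - 20 = 441 - 30 ≡ 20; y = λ·(10 - 20) - 16 ≡ 4. → (20, 4)
10P: (20, 4) + (20, 19): same x and y₁ ≡ -y₂, so the sum is O.
10P = O, so the order is 10.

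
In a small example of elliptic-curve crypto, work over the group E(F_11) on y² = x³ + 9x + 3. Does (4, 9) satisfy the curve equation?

y² = 9² ≡ 4; x³ + 9x + 3 = 103 ≡ 4 (mod 11). 4 = 4.

yes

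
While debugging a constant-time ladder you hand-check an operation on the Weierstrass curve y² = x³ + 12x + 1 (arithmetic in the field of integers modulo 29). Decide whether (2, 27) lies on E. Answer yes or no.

yes

y² = 27² ≡ 4; x³ + 12x + 1 = 33 ≡ 4 (mod 29). 4 = 4.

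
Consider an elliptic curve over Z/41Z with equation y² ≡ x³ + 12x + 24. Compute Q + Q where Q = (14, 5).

(5, 2)

tangent at (14, 5): λ = (3·14² + 12)/(2·5) ≡ 26/10. 10⁻¹ ≡ 37 (mod 41) since 10·37 = 370 ≡ 1, so λ ≡ 26·37 ≡ 19.
  x = λ² - 14 - 14 = 361 - 28 ≡ 5; y = λ·(14 - 5) - 5 ≡ 2. → (5, 2)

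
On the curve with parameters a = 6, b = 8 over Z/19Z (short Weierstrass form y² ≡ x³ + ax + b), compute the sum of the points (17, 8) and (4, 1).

(17, 8) + (4, 1). λ = (1 - 8)/(4 - 17) ≡ 12/6 mod 19. 6⁻¹ ≡ 16 (mod 19), so λ ≡ 2.
  x = λ² - 17 - 4 = 4 - 21 ≡ 2; y = λ·(17 - 2) - 8 ≡ 3. → (2, 3)

(2, 3)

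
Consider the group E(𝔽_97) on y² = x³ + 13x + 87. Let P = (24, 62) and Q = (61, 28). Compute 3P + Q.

(84, 90)

First 3P:
Repeated addition: build up to 3P.
2P: tangent at (24, 62): λ = (3·24² + 13)/(2·62) ≡ 92/27. 27⁻¹ ≡ 18 (mod 97) since 27·18 = 486 ≡ 1, so λ ≡ 92·18 ≡ 7.
  x = λ² - 24 - 24 = 49 - 48 ≡ 1; y = λ·(24 - 1) - 62 ≡ 2. → (1, 2)
3P: (1, 2) + (24, 62). λ = (62 - 2)/(24 - 1) ≡ 60/23 mod 97. 23⁻¹ ≡ 38 (mod 97), so λ ≡ 49.
  x = λ² - 1 - 24 = 2401 - 25 ≡ 48; y = λ·(1 - 48) - 2 ≡ 23. → (48, 23)
3P = (48, 23).
Finally 3P + Q:
(48, 23) + (61, 28). λ = (28 - 23)/(61 - 48) ≡ 5/13 mod 97. 13⁻¹ ≡ 15 (mod 97), so λ ≡ 75.
  x = λ² - 48 - 61 = 5625 - 109 ≡ 84; y = λ·(48 - 84) - 23 ≡ 90. → (84, 90)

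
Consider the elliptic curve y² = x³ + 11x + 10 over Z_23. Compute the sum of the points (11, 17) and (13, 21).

(3, 22)

(11, 17) + (13, 21). λ = (21 - 17)/(13 - 11) ≡ 4/2 mod 23. 2⁻¹ ≡ 12 (mod 23), so λ ≡ 2.
  x = λ² - 11 - 13 = 4 - 24 ≡ 3; y = λ·(11 - 3) - 17 ≡ 22. → (3, 22)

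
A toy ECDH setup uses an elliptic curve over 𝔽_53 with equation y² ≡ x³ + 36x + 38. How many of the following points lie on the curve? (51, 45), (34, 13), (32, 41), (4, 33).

2

(51, 45): 45² ≡ 11, rhs ≡ 11 → on.
(34, 13): 13² ≡ 10, rhs ≡ 21 → off.
(32, 41): 41² ≡ 38, rhs ≡ 38 → on.
(4, 33): 33² ≡ 29, rhs ≡ 34 → off.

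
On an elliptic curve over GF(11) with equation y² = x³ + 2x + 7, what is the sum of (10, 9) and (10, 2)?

O

The two points share x = 10 and their y-coordinates satisfy 9 + 2 ≡ 0 (mod 11), so they are inverses. Their sum is ∞.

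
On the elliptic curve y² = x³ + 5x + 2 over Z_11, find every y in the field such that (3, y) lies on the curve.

x³ + 5x + 2 = 44 ≡ 0 (mod 11).
Only y = 0 satisfies y² ≡ 0.

0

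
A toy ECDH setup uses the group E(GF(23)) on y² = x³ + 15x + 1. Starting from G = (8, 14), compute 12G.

Repeated addition: build up to 12G.
2G: tangent at (8, 14): λ = (3·8² + 15)/(2·14) ≡ 0/5. 5⁻¹ ≡ 14 (mod 23), so λ ≡ 0·14 ≡ 0.
  x = λ² - 8 - 8 = 0 - 16 ≡ 7; y = λ·(8 - 7) - 14 ≡ 9. → (7, 9)
3G: (7, 9) + (8, 14). λ = (14 - 9)/(8 - 7) ≡ 5/1 mod 23. 1⁻¹ ≡ 1 (mod 23), so λ ≡ 5.
  x = λ² - 7 - 8 = 25 - 15 ≡ 10; y = λ·(7 - 10) - 9 ≡ 22. → (10, 22)
4G: (10, 22) + (8, 14). λ = (14 - 22)/(8 - 10) ≡ 15/21 mod 23. 21⁻¹ ≡ 11 (mod 23), so λ ≡ 4.
  x = λ² - 10 - 8 = 16 - 18 ≡ 21; y = λ·(10 - 21) - 22 ≡ 3. → (21, 3)
5G: (21, 3) + (8, 14). λ = (14 - 3)/(8 - 21) ≡ 11/10 mod 23. 10⁻¹ ≡ 7 (mod 23), so λ ≡ 8.
  x = λ² - 21 - 8 = 64 - 29 ≡ 12; y = λ·(21 - 12) - 3 ≡ 0. → (12, 0)
6G: (12, 0) + (8, 14). λ = (14 - 0)/(8 - 12) ≡ 14/19 mod 23. 19⁻¹ ≡ 17 (mod 23), so λ ≡ 8.
  x = λ² - 12 - 8 = 64 - 20 ≡ 21; y = λ·(12 - 21) - 0 ≡ 20. → (21, 20)
7G: (21, 20) + (8, 14). λ = (14 - 20)/(8 - 21) ≡ 17/10 mod 23. 10⁻¹ ≡ 7 (mod 23), so λ ≡ 4.
  x = λ² - 21 - 8 = 16 - 29 ≡ 10; y = λ·(21 - 10) - 20 ≡ 1. → (10, 1)
8G: (10, 1) + (8, 14). λ = (14 - 1)/(8 - 10) ≡ 13/21 mod 23. 21⁻¹ ≡ 11 (mod 23) since 21·11 = 231 ≡ 1, so λ ≡ 5.
  x = λ² - 10 - 8 = 25 - 18 ≡ 7; y = λ·(10 - 7) - 1 ≡ 14. → (7, 14)
9G: (7, 14) + (8, 14). λ = (14 - 14)/(8 - 7) ≡ 0/1 mod 23. 1⁻¹ ≡ 1 (mod 23), so λ ≡ 0.
  x = λ² - 7 - 8 = 0 - 15 ≡ 8; y = λ·(7 - 8) - 14 ≡ 9. → (8, 9)
10G: (8, 9) + (8, 14): same x and y₁ ≡ -y₂, so the sum is O.
11G: O + (8, 14) = (8, 14) (identity).
12G: tangent at (8, 14): λ = (3·8² + 15)/(2·14) ≡ 0/5. 5⁻¹ ≡ 14 (mod 23), so λ ≡ 0·14 ≡ 0.
  x = λ² - 8 - 8 = 0 - 16 ≡ 7; y = λ·(8 - 7) - 14 ≡ 9. → (7, 9)

(7, 9)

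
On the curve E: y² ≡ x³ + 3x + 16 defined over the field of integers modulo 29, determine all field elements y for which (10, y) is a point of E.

none

x³ + 3x + 16 = 1046 ≡ 2 (mod 29).
2 is a non-residue mod 29; no y exists.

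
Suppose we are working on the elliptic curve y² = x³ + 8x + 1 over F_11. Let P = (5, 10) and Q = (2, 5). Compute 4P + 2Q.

First 4P:
Double-and-add on 4 = (100)₂. Start with P = (5, 10) for the leading 1-bit.
double: tangent at (5, 10): λ = (3·5² + 8)/(2·10) ≡ 6/9. 9⁻¹ ≡ 5 (mod 11) since 9·5 = 45 ≡ 1, so λ ≡ 6·5 ≡ 8.
  x = λ² - 5 - 5 = 64 - 10 ≡ 10; y = λ·(5 - 10) - 10 ≡ 5. → (10, 5)
double: tangent at (10, 5): λ = (3·10² + 8)/(2·5) ≡ 0/10. 10⁻¹ ≡ 10 (mod 11) since 10·10 = 100 ≡ 1, so λ ≡ 0·10 ≡ 0.
  x = λ² - 10 - 10 = 0 - 20 ≡ 2; y = λ·(10 - 2) - 5 ≡ 6. → (2, 6)
4P = (2, 6).
Next 2Q:
Repeated addition: build up to 2Q.
2Q: tangent at (2, 5): λ = (3·2² + 8)/(2·5) ≡ 9/10. 10⁻¹ ≡ 10 (mod 11), so λ ≡ 9·10 ≡ 2.
  x = λ² - 2 - 2 = 4 - 4 ≡ 0; y = λ·(2 - 0) - 5 ≡ 10. → (0, 10)
2Q = (0, 10).
Finally 4P + 2Q:
(2, 6) + (0, 10). λ = (10 - 6)/(0 - 2) ≡ 4/9 mod 11. 9⁻¹ ≡ 5 (mod 11), so λ ≡ 9.
  x = λ² - 2 - 0 = 81 - 2 ≡ 2; y = λ·(2 - 2) - 6 ≡ 5. → (2, 5)

(2, 5)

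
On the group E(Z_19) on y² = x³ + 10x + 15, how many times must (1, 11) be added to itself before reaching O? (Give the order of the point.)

2P: tangent at (1, 11): λ = (3·1² + 10)/(2·11) ≡ 13/3. 3⁻¹ ≡ 13 (mod 19) since 3·13 = 39 ≡ 1, so λ ≡ 13·13 ≡ 17.
  x = λ² - 1 - 1 = 289 - 2 ≡ 2; y = λ·(1 - 2) - 11 ≡ 10. → (2, 10)
3P: (2, 10) + (1, 11). λ = (11 - 10)/(1 - 2) ≡ 1/18 mod 19. 18⁻¹ ≡ 18 (mod 19), so λ ≡ 18.
  x = λ² - 2 - 1 = 324 - 3 ≡ 17; y = λ·(2 - 17) - 10 ≡ 5. → (17, 5)
4P: (17, 5) + (1, 11). λ = (11 - 5)/(1 - 17) ≡ 6/3 mod 19. 3⁻¹ ≡ 13 (mod 19) since 3·13 = 39 ≡ 1, so λ ≡ 2.
  x = λ² - 17 - 1 = 4 - 18 ≡ 5; y = λ·(17 - 5) - 5 ≡ 0. → (5, 0)
5P: (5, 0) + (1, 11). λ = (11 - 0)/(1 - 5) ≡ 11/15 mod 19. 15⁻¹ ≡ 14 (mod 19) since 15·14 = 210 ≡ 1, so λ ≡ 2.
  x = λ² - 5 - 1 = 4 - 6 ≡ 17; y = λ·(5 - 17) - 0 ≡ 14. → (17, 14)
6P: (17, 14) + (1, 11). λ = (11 - 14)/(1 - 17) ≡ 16/3 mod 19. 3⁻¹ ≡ 13 (mod 19) since 3·13 = 39 ≡ 1, so λ ≡ 18.
  x = λ² - 17 - 1 = 324 - 18 ≡ 2; y = λ·(17 - 2) - 14 ≡ 9. → (2, 9)
7P: (2, 9) + (1, 11). λ = (11 - 9)/(1 - 2) ≡ 2/18 mod 19. 18⁻¹ ≡ 18 (mod 19) since 18·18 = 324 ≡ 1, so λ ≡ 17.
  x = λ² - 2 - 1 = 289 - 3 ≡ 1; y = λ·(2 - 1) - 9 ≡ 8. → (1, 8)
8P: (1, 8) + (1, 11): same x and y₁ ≡ -y₂, so the sum is O.
8P = O, so the order is 8.

8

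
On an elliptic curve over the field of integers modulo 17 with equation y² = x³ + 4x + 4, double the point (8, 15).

(5, 8)

tangent at (8, 15): λ = (3·8² + 4)/(2·15) ≡ 9/13. 13⁻¹ ≡ 4 (mod 17), so λ ≡ 9·4 ≡ 2.
  x = λ² - 8 - 8 = 4 - 16 ≡ 5; y = λ·(8 - 5) - 15 ≡ 8. → (5, 8)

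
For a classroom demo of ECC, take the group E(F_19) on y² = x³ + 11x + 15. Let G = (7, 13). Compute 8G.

(7, 13)

Double-and-add on 8 = (1000)₂. Start with G = (7, 13) for the leading 1-bit.
double: tangent at (7, 13): λ = (3·7² + 11)/(2·13) ≡ 6/7. 7⁻¹ ≡ 11 (mod 19) since 7·11 = 77 ≡ 1, so λ ≡ 6·11 ≡ 9.
  x = λ² - 7 - 7 = 81 - 14 ≡ 10; y = λ·(7 - 10) - 13 ≡ 17. → (10, 17)
double: tangent at (10, 17): λ = (3·10² + 11)/(2·17) ≡ 7/15. 15⁻¹ ≡ 14 (mod 19), so λ ≡ 7·14 ≡ 3.
  x = λ² - 10 - 10 = 9 - 20 ≡ 8; y = λ·(10 - 8) - 17 ≡ 8. → (8, 8)
double: tangent at (8, 8): λ = (3·8² + 11)/(2·8) ≡ 13/16. 16⁻¹ ≡ 6 (mod 19) since 16·6 = 96 ≡ 1, so λ ≡ 13·6 ≡ 2.
  x = λ² - 8 - 8 = 4 - 16 ≡ 7; y = λ·(8 - 7) - 8 ≡ 13. → (7, 13)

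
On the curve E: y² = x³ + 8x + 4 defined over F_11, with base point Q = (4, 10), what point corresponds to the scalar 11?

(4, 10)

Repeated addition: build up to 11Q.
2Q: tangent at (4, 10): λ = (3·4² + 8)/(2·10) ≡ 1/9. 9⁻¹ ≡ 5 (mod 11), so λ ≡ 1·5 ≡ 5.
  x = λ² - 4 - 4 = 25 - 8 ≡ 6; y = λ·(4 - 6) - 10 ≡ 2. → (6, 2)
3Q: (6, 2) + (4, 10). λ = (10 - 2)/(4 - 6) ≡ 8/9 mod 11. 9⁻¹ ≡ 5 (mod 11), so λ ≡ 7.
  x = λ² - 6 - 4 = 49 - 10 ≡ 6; y = λ·(6 - 6) - 2 ≡ 9. → (6, 9)
4Q: (6, 9) + (4, 10). λ = (10 - 9)/(4 - 6) ≡ 1/9 mod 11. 9⁻¹ ≡ 5 (mod 11) since 9·5 = 45 ≡ 1, so λ ≡ 5.
  x = λ² - 6 - 4 = 25 - 10 ≡ 4; y = λ·(6 - 4) - 9 ≡ 1. → (4, 1)
5Q: (4, 1) + (4, 10): same x and y₁ ≡ -y₂, so the sum is O.
6Q: O + (4, 10) = (4, 10) (identity).
7Q: tangent at (4, 10): λ = (3·4² + 8)/(2·10) ≡ 1/9. 9⁻¹ ≡ 5 (mod 11), so λ ≡ 1·5 ≡ 5.
  x = λ² - 4 - 4 = 25 - 8 ≡ 6; y = λ·(4 - 6) - 10 ≡ 2. → (6, 2)
8Q: (6, 2) + (4, 10). λ = (10 - 2)/(4 - 6) ≡ 8/9 mod 11. 9⁻¹ ≡ 5 (mod 11), so λ ≡ 7.
  x = λ² - 6 - 4 = 49 - 10 ≡ 6; y = λ·(6 - 6) - 2 ≡ 9. → (6, 9)
9Q: (6, 9) + (4, 10). λ = (10 - 9)/(4 - 6) ≡ 1/9 mod 11. 9⁻¹ ≡ 5 (mod 11), so λ ≡ 5.
  x = λ² - 6 - 4 = 25 - 10 ≡ 4; y = λ·(6 - 4) - 9 ≡ 1. → (4, 1)
10Q: (4, 1) + (4, 10): same x and y₁ ≡ -y₂, so the sum is O.
11Q: O + (4, 10) = (4, 10) (identity).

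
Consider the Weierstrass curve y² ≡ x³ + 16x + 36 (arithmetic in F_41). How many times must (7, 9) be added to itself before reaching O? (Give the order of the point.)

8

2P: tangent at (7, 9): λ = (3·7² + 16)/(2·9) ≡ 40/18. 18⁻¹ ≡ 16 (mod 41), so λ ≡ 40·16 ≡ 25.
  x = λ² - 7 - 7 = 625 - 14 ≡ 37; y = λ·(7 - 37) - 9 ≡ 20. → (37, 20)
3P: (37, 20) + (7, 9). λ = (9 - 20)/(7 - 37) ≡ 30/11 mod 41. 11⁻¹ ≡ 15 (mod 41), so λ ≡ 40.
  x = λ² - 37 - 7 = 1600 - 44 ≡ 39; y = λ·(37 - 39) - 20 ≡ 23. → (39, 23)
4P: (39, 23) + (7, 9). λ = (9 - 23)/(7 - 39) ≡ 27/9 mod 41. 9⁻¹ ≡ 32 (mod 41) since 9·32 = 288 ≡ 1, so λ ≡ 3.
  x = λ² - 39 - 7 = 9 - 46 ≡ 4; y = λ·(39 - 4) - 23 ≡ 0. → (4, 0)
5P: (4, 0) + (7, 9). λ = (9 - 0)/(7 - 4) ≡ 9/3 mod 41. 3⁻¹ ≡ 14 (mod 41), so λ ≡ 3.
  x = λ² - 4 - 7 = 9 - 11 ≡ 39; y = λ·(4 - 39) - 0 ≡ 18. → (39, 18)
6P: (39, 18) + (7, 9). λ = (9 - 18)/(7 - 39) ≡ 32/9 mod 41. 9⁻¹ ≡ 32 (mod 41), so λ ≡ 40.
  x = λ² - 39 - 7 = 1600 - 46 ≡ 37; y = λ·(39 - 37) - 18 ≡ 21. → (37, 21)
7P: (37, 21) + (7, 9). λ = (9 - 21)/(7 - 37) ≡ 29/11 mod 41. 11⁻¹ ≡ 15 (mod 41), so λ ≡ 25.
  x = λ² - 37 - 7 = 625 - 44 ≡ 7; y = λ·(37 - 7) - 21 ≡ 32. → (7, 32)
8P: (7, 32) + (7, 9): same x and y₁ ≡ -y₂, so the sum is O.
8P = O, so the order is 8.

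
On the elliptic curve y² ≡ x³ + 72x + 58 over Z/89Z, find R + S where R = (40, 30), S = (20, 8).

(40, 30) + (20, 8). λ = (8 - 30)/(20 - 40) ≡ 67/69 mod 89. 69⁻¹ ≡ 40 (mod 89), so λ ≡ 10.
  x = λ² - 40 - 20 = 100 - 60 ≡ 40; y = λ·(40 - 40) - 30 ≡ 59. → (40, 59)

(40, 59)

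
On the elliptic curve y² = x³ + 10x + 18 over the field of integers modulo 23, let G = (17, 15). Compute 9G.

Repeated addition: build up to 9G.
2G: tangent at (17, 15): λ = (3·17² + 10)/(2·15) ≡ 3/7. 7⁻¹ ≡ 10 (mod 23), so λ ≡ 3·10 ≡ 7.
  x = λ² - 17 - 17 = 49 - 34 ≡ 15; y = λ·(17 - 15) - 15 ≡ 22. → (15, 22)
3G: (15, 22) + (17, 15). λ = (15 - 22)/(17 - 15) ≡ 16/2 mod 23. 2⁻¹ ≡ 12 (mod 23), so λ ≡ 8.
  x = λ² - 15 - 17 = 64 - 32 ≡ 9; y = λ·(15 - 9) - 22 ≡ 3. → (9, 3)
4G: (9, 3) + (17, 15). λ = (15 - 3)/(17 - 9) ≡ 12/8 mod 23. 8⁻¹ ≡ 3 (mod 23), so λ ≡ 13.
  x = λ² - 9 - 17 = 169 - 26 ≡ 5; y = λ·(9 - 5) - 3 ≡ 3. → (5, 3)
5G: (5, 3) + (17, 15). λ = (15 - 3)/(17 - 5) ≡ 12/12 mod 23. 12⁻¹ ≡ 2 (mod 23), so λ ≡ 1.
  x = λ² - 5 - 17 = 1 - 22 ≡ 2; y = λ·(5 - 2) - 3 ≡ 0. → (2, 0)
6G: (2, 0) + (17, 15). λ = (15 - 0)/(17 - 2) ≡ 15/15 mod 23. 15⁻¹ ≡ 20 (mod 23), so λ ≡ 1.
  x = λ² - 2 - 17 = 1 - 19 ≡ 5; y = λ·(2 - 5) - 0 ≡ 20. → (5, 20)
7G: (5, 20) + (17, 15). λ = (15 - 20)/(17 - 5) ≡ 18/12 mod 23. 12⁻¹ ≡ 2 (mod 23) since 12·2 = 24 ≡ 1, so λ ≡ 13.
  x = λ² - 5 - 17 = 169 - 22 ≡ 9; y = λ·(5 - 9) - 20 ≡ 20. → (9, 20)
8G: (9, 20) + (17, 15). λ = (15 - 20)/(17 - 9) ≡ 18/8 mod 23. 8⁻¹ ≡ 3 (mod 23), so λ ≡ 8.
  x = λ² - 9 - 17 = 64 - 26 ≡ 15; y = λ·(9 - 15) - 20 ≡ 1. → (15, 1)
9G: (15, 1) + (17, 15). λ = (15 - 1)/(17 - 15) ≡ 14/2 mod 23. 2⁻¹ ≡ 12 (mod 23), so λ ≡ 7.
  x = λ² - 15 - 17 = 49 - 32 ≡ 17; y = λ·(15 - 17) - 1 ≡ 8. → (17, 8)

(17, 8)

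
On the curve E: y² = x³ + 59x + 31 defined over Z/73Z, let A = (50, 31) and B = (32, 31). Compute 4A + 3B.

First 4A:
Double-and-add on 4 = (100)₂. Start with A = (50, 31) for the leading 1-bit.
double: tangent at (50, 31): λ = (3·50² + 59)/(2·31) ≡ 40/62. 62⁻¹ ≡ 53 (mod 73) since 62·53 = 3286 ≡ 1, so λ ≡ 40·53 ≡ 3.
  x = λ² - 50 - 50 = 9 - 100 ≡ 55; y = λ·(50 - 55) - 31 ≡ 27. → (55, 27)
double: tangent at (55, 27): λ = (3·55² + 59)/(2·27) ≡ 9/54. 54⁻¹ ≡ 23 (mod 73) since 54·23 = 1242 ≡ 1, so λ ≡ 9·23 ≡ 61.
  x = λ² - 55 - 55 = 3721 - 110 ≡ 34; y = λ·(55 - 34) - 27 ≡ 13. → (34, 13)
4A = (34, 13).
Next 3B:
Repeated addition: build up to 3B.
2B: tangent at (32, 31): λ = (3·32² + 59)/(2·31) ≡ 65/62. 62⁻¹ ≡ 53 (mod 73) since 62·53 = 3286 ≡ 1, so λ ≡ 65·53 ≡ 14.
  x = λ² - 32 - 32 = 196 - 64 ≡ 59; y = λ·(32 - 59) - 31 ≡ 29. → (59, 29)
3B: (59, 29) + (32, 31). λ = (31 - 29)/(32 - 59) ≡ 2/46 mod 73. 46⁻¹ ≡ 27 (mod 73), so λ ≡ 54.
  x = λ² - 59 - 32 = 2916 - 91 ≡ 51; y = λ·(59 - 51) - 29 ≡ 38. → (51, 38)
3B = (51, 38).
Finally 4A + 3B:
(34, 13) + (51, 38). λ = (38 - 13)/(51 - 34) ≡ 25/17 mod 73. 17⁻¹ ≡ 43 (mod 73) since 17·43 = 731 ≡ 1, so λ ≡ 53.
  x = λ² - 34 - 51 = 2809 - 85 ≡ 23; y = λ·(34 - 23) - 13 ≡ 59. → (23, 59)

(23, 59)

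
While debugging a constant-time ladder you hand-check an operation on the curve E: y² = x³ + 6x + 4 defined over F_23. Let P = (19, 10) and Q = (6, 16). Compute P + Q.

(14, 16)

(19, 10) + (6, 16). λ = (16 - 10)/(6 - 19) ≡ 6/10 mod 23. 10⁻¹ ≡ 7 (mod 23) since 10·7 = 70 ≡ 1, so λ ≡ 19.
  x = λ² - 19 - 6 = 361 - 25 ≡ 14; y = λ·(19 - 14) - 10 ≡ 16. → (14, 16)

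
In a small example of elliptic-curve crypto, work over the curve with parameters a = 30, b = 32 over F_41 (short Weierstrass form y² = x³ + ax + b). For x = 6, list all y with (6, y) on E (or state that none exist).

x³ + 30x + 32 = 428 ≡ 18 (mod 41).
Square roots of 18 mod 41: 10 and 31 (since 10² = 100 ≡ 18).

10, 31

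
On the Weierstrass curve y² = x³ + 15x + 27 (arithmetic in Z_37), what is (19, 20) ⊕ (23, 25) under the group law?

(22, 4)

(19, 20) + (23, 25). λ = (25 - 20)/(23 - 19) ≡ 5/4 mod 37. 4⁻¹ ≡ 28 (mod 37), so λ ≡ 29.
  x = λ² - 19 - 23 = 841 - 42 ≡ 22; y = λ·(19 - 22) - 20 ≡ 4. → (22, 4)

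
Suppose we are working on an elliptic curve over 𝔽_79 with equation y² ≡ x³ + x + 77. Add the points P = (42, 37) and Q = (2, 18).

(57, 25)

(42, 37) + (2, 18). λ = (18 - 37)/(2 - 42) ≡ 60/39 mod 79. 39⁻¹ ≡ 77 (mod 79), so λ ≡ 38.
  x = λ² - 42 - 2 = 1444 - 44 ≡ 57; y = λ·(42 - 57) - 37 ≡ 25. → (57, 25)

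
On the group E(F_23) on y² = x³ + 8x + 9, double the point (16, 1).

tangent at (16, 1): λ = (3·16² + 8)/(2·1) ≡ 17/2. 2⁻¹ ≡ 12 (mod 23), so λ ≡ 17·12 ≡ 20.
  x = λ² - 16 - 16 = 400 - 32 ≡ 0; y = λ·(16 - 0) - 1 ≡ 20. → (0, 20)

(0, 20)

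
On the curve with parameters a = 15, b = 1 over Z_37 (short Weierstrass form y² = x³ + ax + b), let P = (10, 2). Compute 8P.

(28, 5)

Repeated addition: build up to 8P.
2P: tangent at (10, 2): λ = (3·10² + 15)/(2·2) ≡ 19/4. 4⁻¹ ≡ 28 (mod 37), so λ ≡ 19·28 ≡ 14.
  x = λ² - 10 - 10 = 196 - 20 ≡ 28; y = λ·(10 - 28) - 2 ≡ 5. → (28, 5)
3P: (28, 5) + (10, 2). λ = (2 - 5)/(10 - 28) ≡ 34/19 mod 37. 19⁻¹ ≡ 2 (mod 37), so λ ≡ 31.
  x = λ² - 28 - 10 = 961 - 38 ≡ 35; y = λ·(28 - 35) - 5 ≡ 0. → (35, 0)
4P: (35, 0) + (10, 2). λ = (2 - 0)/(10 - 35) ≡ 2/12 mod 37. 12⁻¹ ≡ 34 (mod 37), so λ ≡ 31.
  x = λ² - 35 - 10 = 961 - 45 ≡ 28; y = λ·(35 - 28) - 0 ≡ 32. → (28, 32)
5P: (28, 32) + (10, 2). λ = (2 - 32)/(10 - 28) ≡ 7/19 mod 37. 19⁻¹ ≡ 2 (mod 37), so λ ≡ 14.
  x = λ² - 28 - 10 = 196 - 38 ≡ 10; y = λ·(28 - 10) - 32 ≡ 35. → (10, 35)
6P: (10, 35) + (10, 2): same x and y₁ ≡ -y₂, so the sum is 𝒪.
7P: 𝒪 + (10, 2) = (10, 2) (identity).
8P: tangent at (10, 2): λ = (3·10² + 15)/(2·2) ≡ 19/4. 4⁻¹ ≡ 28 (mod 37) since 4·28 = 112 ≡ 1, so λ ≡ 19·28 ≡ 14.
  x = λ² - 10 - 10 = 196 - 20 ≡ 28; y = λ·(10 - 28) - 2 ≡ 5. → (28, 5)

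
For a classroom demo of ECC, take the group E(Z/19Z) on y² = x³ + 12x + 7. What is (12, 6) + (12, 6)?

(15, 16)

tangent at (12, 6): λ = (3·12² + 12)/(2·6) ≡ 7/12. 12⁻¹ ≡ 8 (mod 19) since 12·8 = 96 ≡ 1, so λ ≡ 7·8 ≡ 18.
  x = λ² - 12 - 12 = 324 - 24 ≡ 15; y = λ·(12 - 15) - 6 ≡ 16. → (15, 16)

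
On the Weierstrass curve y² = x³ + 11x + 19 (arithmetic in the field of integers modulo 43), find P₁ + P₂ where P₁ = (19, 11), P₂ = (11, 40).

(19, 11) + (11, 40). λ = (40 - 11)/(11 - 19) ≡ 29/35 mod 43. 35⁻¹ ≡ 16 (mod 43), so λ ≡ 34.
  x = λ² - 19 - 11 = 1156 - 30 ≡ 8; y = λ·(19 - 8) - 11 ≡ 19. → (8, 19)

(8, 19)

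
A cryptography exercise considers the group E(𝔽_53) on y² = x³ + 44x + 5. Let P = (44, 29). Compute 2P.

(31, 7)

tangent at (44, 29): λ = (3·44² + 44)/(2·29) ≡ 22/5. 5⁻¹ ≡ 32 (mod 53), so λ ≡ 22·32 ≡ 15.
  x = λ² - 44 - 44 = 225 - 88 ≡ 31; y = λ·(44 - 31) - 29 ≡ 7. → (31, 7)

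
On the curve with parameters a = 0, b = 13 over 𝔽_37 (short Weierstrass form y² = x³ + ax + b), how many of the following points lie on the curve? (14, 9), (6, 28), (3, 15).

(14, 9): 9² ≡ 7, rhs ≡ 19 → off.
(6, 28): 28² ≡ 7, rhs ≡ 7 → on.
(3, 15): 15² ≡ 3, rhs ≡ 3 → on.

2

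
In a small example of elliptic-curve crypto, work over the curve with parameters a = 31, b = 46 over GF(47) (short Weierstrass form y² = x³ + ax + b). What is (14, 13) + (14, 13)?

tangent at (14, 13): λ = (3·14² + 31)/(2·13) ≡ 8/26. 26⁻¹ ≡ 38 (mod 47), so λ ≡ 8·38 ≡ 22.
  x = λ² - 14 - 14 = 484 - 28 ≡ 33; y = λ·(14 - 33) - 13 ≡ 39. → (33, 39)

(33, 39)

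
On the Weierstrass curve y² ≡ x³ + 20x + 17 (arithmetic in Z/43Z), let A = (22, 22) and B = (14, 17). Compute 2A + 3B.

First 2A:
Repeated addition: build up to 2A.
2A: tangent at (22, 22): λ = (3·22² + 20)/(2·22) ≡ 10/1. 1⁻¹ ≡ 1 (mod 43), so λ ≡ 10·1 ≡ 10.
  x = λ² - 22 - 22 = 100 - 44 ≡ 13; y = λ·(22 - 13) - 22 ≡ 25. → (13, 25)
2A = (13, 25).
Next 3B:
Repeated addition: build up to 3B.
2B: tangent at (14, 17): λ = (3·14² + 20)/(2·17) ≡ 6/34. 34⁻¹ ≡ 19 (mod 43) since 34·19 = 646 ≡ 1, so λ ≡ 6·19 ≡ 28.
  x = λ² - 14 - 14 = 784 - 28 ≡ 25; y = λ·(14 - 25) - 17 ≡ 19. → (25, 19)
3B: (25, 19) + (14, 17). λ = (17 - 19)/(14 - 25) ≡ 41/32 mod 43. 32⁻¹ ≡ 39 (mod 43), so λ ≡ 8.
  x = λ² - 25 - 14 = 64 - 39 ≡ 25; y = λ·(25 - 25) - 19 ≡ 24. → (25, 24)
3B = (25, 24).
Finally 2A + 3B:
(13, 25) + (25, 24). λ = (24 - 25)/(25 - 13) ≡ 42/12 mod 43. 12⁻¹ ≡ 18 (mod 43), so λ ≡ 25.
  x = λ² - 13 - 25 = 625 - 38 ≡ 28; y = λ·(13 - 28) - 25 ≡ 30. → (28, 30)

(28, 30)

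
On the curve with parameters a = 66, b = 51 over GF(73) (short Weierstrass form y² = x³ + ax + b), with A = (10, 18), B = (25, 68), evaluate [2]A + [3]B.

First 2A:
Repeated addition: build up to 2A.
2A: tangent at (10, 18): λ = (3·10² + 66)/(2·18) ≡ 1/36. 36⁻¹ ≡ 71 (mod 73), so λ ≡ 1·71 ≡ 71.
  x = λ² - 10 - 10 = 5041 - 20 ≡ 57; y = λ·(10 - 57) - 18 ≡ 3. → (57, 3)
2A = (57, 3).
Next 3B:
Repeated addition: build up to 3B.
2B: tangent at (25, 68): λ = (3·25² + 66)/(2·68) ≡ 43/63. 63⁻¹ ≡ 51 (mod 73) since 63·51 = 3213 ≡ 1, so λ ≡ 43·51 ≡ 3.
  x = λ² - 25 - 25 = 9 - 50 ≡ 32; y = λ·(25 - 32) - 68 ≡ 57. → (32, 57)
3B: (32, 57) + (25, 68). λ = (68 - 57)/(25 - 32) ≡ 11/66 mod 73. 66⁻¹ ≡ 52 (mod 73), so λ ≡ 61.
  x = λ² - 32 - 25 = 3721 - 57 ≡ 14; y = λ·(32 - 14) - 57 ≡ 19. → (14, 19)
3B = (14, 19).
Finally 2A + 3B:
(57, 3) + (14, 19). λ = (19 - 3)/(14 - 57) ≡ 16/30 mod 73. 30⁻¹ ≡ 56 (mod 73) since 30·56 = 1680 ≡ 1, so λ ≡ 20.
  x = λ² - 57 - 14 = 400 - 71 ≡ 37; y = λ·(57 - 37) - 3 ≡ 32. → (37, 32)

(37, 32)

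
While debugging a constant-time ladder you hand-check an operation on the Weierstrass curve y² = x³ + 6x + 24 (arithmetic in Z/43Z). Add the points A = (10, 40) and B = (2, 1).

(42, 19)

(10, 40) + (2, 1). λ = (1 - 40)/(2 - 10) ≡ 4/35 mod 43. 35⁻¹ ≡ 16 (mod 43), so λ ≡ 21.
  x = λ² - 10 - 2 = 441 - 12 ≡ 42; y = λ·(10 - 42) - 40 ≡ 19. → (42, 19)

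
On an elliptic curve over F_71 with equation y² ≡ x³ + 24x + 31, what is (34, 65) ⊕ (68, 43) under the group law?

(34, 65) + (68, 43). λ = (43 - 65)/(68 - 34) ≡ 49/34 mod 71. 34⁻¹ ≡ 23 (mod 71), so λ ≡ 62.
  x = λ² - 34 - 68 = 3844 - 102 ≡ 50; y = λ·(34 - 50) - 65 ≡ 8. → (50, 8)

(50, 8)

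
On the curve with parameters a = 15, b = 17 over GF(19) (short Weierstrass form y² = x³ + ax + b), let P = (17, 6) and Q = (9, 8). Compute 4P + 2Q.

First 4P:
Repeated addition: build up to 4P.
2P: tangent at (17, 6): λ = (3·17² + 15)/(2·6) ≡ 8/12. 12⁻¹ ≡ 8 (mod 19), so λ ≡ 8·8 ≡ 7.
  x = λ² - 17 - 17 = 49 - 34 ≡ 15; y = λ·(17 - 15) - 6 ≡ 8. → (15, 8)
3P: (15, 8) + (17, 6). λ = (6 - 8)/(17 - 15) ≡ 17/2 mod 19. 2⁻¹ ≡ 10 (mod 19), so λ ≡ 18.
  x = λ² - 15 - 17 = 324 - 32 ≡ 7; y = λ·(15 - 7) - 8 ≡ 3. → (7, 3)
4P: (7, 3) + (17, 6). λ = (6 - 3)/(17 - 7) ≡ 3/10 mod 19. 10⁻¹ ≡ 2 (mod 19) since 10·2 = 20 ≡ 1, so λ ≡ 6.
  x = λ² - 7 - 17 = 36 - 24 ≡ 12; y = λ·(7 - 12) - 3 ≡ 5. → (12, 5)
4P = (12, 5).
Next 2Q:
Repeated addition: build up to 2Q.
2Q: tangent at (9, 8): λ = (3·9² + 15)/(2·8) ≡ 11/16. 16⁻¹ ≡ 6 (mod 19) since 16·6 = 96 ≡ 1, so λ ≡ 11·6 ≡ 9.
  x = λ² - 9 - 9 = 81 - 18 ≡ 6; y = λ·(9 - 6) - 8 ≡ 0. → (6, 0)
2Q = (6, 0).
Finally 4P + 2Q:
(12, 5) + (6, 0). λ = (0 - 5)/(6 - 12) ≡ 14/13 mod 19. 13⁻¹ ≡ 3 (mod 19) since 13·3 = 39 ≡ 1, so λ ≡ 4.
  x = λ² - 12 - 6 = 16 - 18 ≡ 17; y = λ·(12 - 17) - 5 ≡ 13. → (17, 13)

(17, 13)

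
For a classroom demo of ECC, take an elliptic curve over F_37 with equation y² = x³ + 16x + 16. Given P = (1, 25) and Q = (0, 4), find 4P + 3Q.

First 4P:
Double-and-add on 4 = (100)₂. Start with P = (1, 25) for the leading 1-bit.
double: tangent at (1, 25): λ = (3·1² + 16)/(2·25) ≡ 19/13. 13⁻¹ ≡ 20 (mod 37), so λ ≡ 19·20 ≡ 10.
  x = λ² - 1 - 1 = 100 - 2 ≡ 24; y = λ·(1 - 24) - 25 ≡ 4. → (24, 4)
double: tangent at (24, 4): λ = (3·24² + 16)/(2·4) ≡ 5/8. 8⁻¹ ≡ 14 (mod 37), so λ ≡ 5·14 ≡ 33.
  x = λ² - 24 - 24 = 1089 - 48 ≡ 5; y = λ·(24 - 5) - 4 ≡ 31. → (5, 31)
4P = (5, 31).
Next 3Q:
Repeated addition: build up to 3Q.
2Q: tangent at (0, 4): λ = (3·0² + 16)/(2·4) ≡ 16/8. 8⁻¹ ≡ 14 (mod 37) since 8·14 = 112 ≡ 1, so λ ≡ 16·14 ≡ 2.
  x = λ² - 0 - 0 = 4 - 0 ≡ 4; y = λ·(0 - 4) - 4 ≡ 25. → (4, 25)
3Q: (4, 25) + (0, 4). λ = (4 - 25)/(0 - 4) ≡ 16/33 mod 37. 33⁻¹ ≡ 9 (mod 37) since 33·9 = 297 ≡ 1, so λ ≡ 33.
  x = λ² - 4 - 0 = 1089 - 4 ≡ 12; y = λ·(4 - 12) - 25 ≡ 7. → (12, 7)
3Q = (12, 7).
Finally 4P + 3Q:
(5, 31) + (12, 7). λ = (7 - 31)/(12 - 5) ≡ 13/7 mod 37. 7⁻¹ ≡ 16 (mod 37), so λ ≡ 23.
  x = λ² - 5 - 12 = 529 - 17 ≡ 31; y = λ·(5 - 31) - 31 ≡ 0. → (31, 0)

(31, 0)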